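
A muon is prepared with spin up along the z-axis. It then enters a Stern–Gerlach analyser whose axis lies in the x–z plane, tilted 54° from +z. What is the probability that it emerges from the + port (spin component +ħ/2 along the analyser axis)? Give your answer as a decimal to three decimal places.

0.794

For spin-½, the probability of finding spin-up along an axis at angle θ to the initial spin direction is cos²(θ/2); spin-down is sin²(θ/2).
θ = 54°, so P = cos²(27°) ≈ 0.794.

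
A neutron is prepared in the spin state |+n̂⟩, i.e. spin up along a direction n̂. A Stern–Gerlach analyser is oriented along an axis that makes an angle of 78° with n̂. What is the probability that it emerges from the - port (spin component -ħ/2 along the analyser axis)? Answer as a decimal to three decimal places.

0.396

For spin-½, the probability of finding spin-up along an axis at angle θ to the initial spin direction is cos²(θ/2); spin-down is sin²(θ/2).
θ = 78°, so P = sin²(39°) ≈ 0.396.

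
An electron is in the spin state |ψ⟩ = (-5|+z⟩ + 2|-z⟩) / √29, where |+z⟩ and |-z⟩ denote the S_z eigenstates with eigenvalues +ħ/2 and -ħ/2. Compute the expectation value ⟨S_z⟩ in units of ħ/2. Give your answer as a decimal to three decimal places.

⟨σ_z⟩ = |a|² - |b|² divided by |a|²+|b|², with a, b the |+z⟩, |-z⟩ amplitudes.
= (25 - 4)/29 = 21/29.
⟨S_z⟩ = (ħ/2)·⟨σ_z⟩.

0.724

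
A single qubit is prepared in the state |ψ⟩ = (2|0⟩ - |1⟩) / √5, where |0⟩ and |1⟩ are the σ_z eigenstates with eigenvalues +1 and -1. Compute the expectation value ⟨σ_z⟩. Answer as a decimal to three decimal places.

0.600

⟨σ_z⟩ = |a|² - |b|² divided by |a|²+|b|², with a, b the |0⟩, |1⟩ amplitudes.
= (4 - 1)/5 = 3/5.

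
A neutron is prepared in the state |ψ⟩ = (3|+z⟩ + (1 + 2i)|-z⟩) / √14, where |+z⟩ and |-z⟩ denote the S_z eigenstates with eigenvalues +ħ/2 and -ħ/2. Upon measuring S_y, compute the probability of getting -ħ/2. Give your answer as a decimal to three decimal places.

|-y⟩ = (|+z⟩ - i|-z⟩)/√2, so ⟨-y|ψ⟩ = (1 + i) / (√2·√14).
P = |1 + i|² / 28 = 2/28.

0.071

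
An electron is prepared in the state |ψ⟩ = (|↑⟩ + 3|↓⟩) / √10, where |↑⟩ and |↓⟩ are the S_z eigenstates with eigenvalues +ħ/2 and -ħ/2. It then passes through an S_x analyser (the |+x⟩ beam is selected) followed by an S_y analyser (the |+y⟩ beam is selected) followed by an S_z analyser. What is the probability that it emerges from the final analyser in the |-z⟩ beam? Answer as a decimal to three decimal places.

First analyser (S_x): P(|+x⟩) = |⟨+x|ψ⟩|² = 16/20.
After stage 1 the state is |+x⟩; P(|+y⟩) = |⟨+y|+x⟩|² = 1/2.
After stage 2 the state is |+y⟩; P(|-z⟩) = |⟨-z|+y⟩|² = 1/2.
Joint probability = 16/20 × 1/2 × 1/2 = 0.200.

0.200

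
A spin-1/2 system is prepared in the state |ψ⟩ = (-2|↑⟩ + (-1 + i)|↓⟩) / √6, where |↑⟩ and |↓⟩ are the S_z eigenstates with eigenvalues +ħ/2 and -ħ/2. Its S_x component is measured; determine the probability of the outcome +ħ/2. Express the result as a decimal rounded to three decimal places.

|+x⟩ = (|↑⟩ + |↓⟩)/√2, so ⟨+x|ψ⟩ = (-3 + i) / (√2·√6).
P = |-3 + i|² / 12 = 10/12.

0.833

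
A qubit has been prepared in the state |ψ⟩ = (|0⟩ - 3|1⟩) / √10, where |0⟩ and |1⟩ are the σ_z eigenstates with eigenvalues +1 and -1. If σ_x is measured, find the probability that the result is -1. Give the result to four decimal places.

0.8000

|-x⟩ = (|0⟩ - |1⟩)/√2, so ⟨-x|ψ⟩ = (4) / (√2·√10).
P = |4|² / 20 = 16/20.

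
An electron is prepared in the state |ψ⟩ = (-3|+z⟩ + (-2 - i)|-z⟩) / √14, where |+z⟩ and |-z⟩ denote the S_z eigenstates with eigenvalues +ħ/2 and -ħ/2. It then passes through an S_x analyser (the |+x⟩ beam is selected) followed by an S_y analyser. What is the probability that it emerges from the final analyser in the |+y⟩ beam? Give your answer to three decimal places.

First analyser (S_x): P(|+x⟩) = |⟨+x|ψ⟩|² = 26/28.
After stage 1 the state is |+x⟩; P(|+y⟩) = |⟨+y|+x⟩|² = 1/2.
Joint probability = 26/28 × 1/2 = 0.464.

0.464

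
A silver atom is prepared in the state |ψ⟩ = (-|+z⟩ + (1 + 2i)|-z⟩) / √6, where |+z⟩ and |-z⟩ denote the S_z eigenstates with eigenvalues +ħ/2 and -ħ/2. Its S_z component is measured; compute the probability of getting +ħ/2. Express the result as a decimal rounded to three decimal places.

0.167

The +ħ/2 outcome corresponds to |+z⟩. Its amplitude in |ψ⟩ is -1/√6.
P = |-1|² / 6 = 1/6.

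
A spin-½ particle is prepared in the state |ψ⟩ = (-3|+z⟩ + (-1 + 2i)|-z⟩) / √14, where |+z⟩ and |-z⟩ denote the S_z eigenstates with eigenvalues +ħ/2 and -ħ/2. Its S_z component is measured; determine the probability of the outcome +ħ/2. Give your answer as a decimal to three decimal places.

0.643

The +ħ/2 outcome corresponds to |+z⟩. Its amplitude in |ψ⟩ is -3/√14.
P = |-3|² / 14 = 9/14.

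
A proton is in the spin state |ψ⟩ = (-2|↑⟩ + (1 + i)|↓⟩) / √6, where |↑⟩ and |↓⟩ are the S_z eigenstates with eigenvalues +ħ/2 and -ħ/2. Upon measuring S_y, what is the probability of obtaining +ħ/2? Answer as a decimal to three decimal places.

|+y⟩ = (|↑⟩ + i|↓⟩)/√2, so ⟨+y|ψ⟩ = (-1 - i) / (√2·√6).
P = |-1 - i|² / 12 = 2/12.

0.167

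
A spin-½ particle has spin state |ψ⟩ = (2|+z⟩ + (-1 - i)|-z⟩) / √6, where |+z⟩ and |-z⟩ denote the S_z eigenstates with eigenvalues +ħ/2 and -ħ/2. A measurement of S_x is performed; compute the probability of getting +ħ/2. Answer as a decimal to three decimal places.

|+x⟩ = (|+z⟩ + |-z⟩)/√2, so ⟨+x|ψ⟩ = (1 - i) / (√2·√6).
P = |1 - i|² / 12 = 2/12.

0.167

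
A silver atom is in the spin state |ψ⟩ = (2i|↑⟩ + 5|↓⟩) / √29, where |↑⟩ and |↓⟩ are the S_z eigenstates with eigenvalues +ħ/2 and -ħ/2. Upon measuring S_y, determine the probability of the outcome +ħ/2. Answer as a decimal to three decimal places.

0.155

|+y⟩ = (|↑⟩ + i|↓⟩)/√2, so ⟨+y|ψ⟩ = (-3i) / (√2·√29).
P = |-3i|² / 58 = 9/58.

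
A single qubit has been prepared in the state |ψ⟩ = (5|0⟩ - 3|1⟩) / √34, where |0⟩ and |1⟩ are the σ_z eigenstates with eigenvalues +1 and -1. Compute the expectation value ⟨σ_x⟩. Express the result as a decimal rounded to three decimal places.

-0.882

⟨σ_x⟩ = 2 Re(a* b)/(|a|²+|b|²) with a = 5, b = -3.
a* b = -15, so ⟨σ_x⟩ = -30/34.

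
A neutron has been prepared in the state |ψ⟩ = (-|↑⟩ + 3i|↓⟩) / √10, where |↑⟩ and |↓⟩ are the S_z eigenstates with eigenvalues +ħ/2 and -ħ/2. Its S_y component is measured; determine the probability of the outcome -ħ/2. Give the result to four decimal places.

0.8000

|-y⟩ = (|↑⟩ - i|↓⟩)/√2, so ⟨-y|ψ⟩ = (-4) / (√2·√10).
P = |-4|² / 20 = 16/20.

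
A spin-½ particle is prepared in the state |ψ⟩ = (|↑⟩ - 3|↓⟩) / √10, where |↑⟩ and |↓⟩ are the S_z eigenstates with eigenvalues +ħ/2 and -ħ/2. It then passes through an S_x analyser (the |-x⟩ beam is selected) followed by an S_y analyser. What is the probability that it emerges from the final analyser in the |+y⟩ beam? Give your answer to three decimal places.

First analyser (S_x): P(|-x⟩) = |⟨-x|ψ⟩|² = 16/20.
After stage 1 the state is |-x⟩; P(|+y⟩) = |⟨+y|-x⟩|² = 1/2.
Joint probability = 16/20 × 1/2 = 0.400.

0.400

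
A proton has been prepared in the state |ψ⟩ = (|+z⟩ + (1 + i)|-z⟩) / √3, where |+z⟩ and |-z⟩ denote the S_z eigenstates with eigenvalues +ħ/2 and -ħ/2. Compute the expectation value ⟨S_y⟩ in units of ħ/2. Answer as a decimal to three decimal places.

0.667

⟨σ_y⟩ = 2 Im(a* b)/(|a|²+|b|²) with a = 1, b = (1 + i).
a* b = (1 + i), so ⟨σ_y⟩ = 2/3.
⟨S_y⟩ = (ħ/2)·⟨σ_y⟩.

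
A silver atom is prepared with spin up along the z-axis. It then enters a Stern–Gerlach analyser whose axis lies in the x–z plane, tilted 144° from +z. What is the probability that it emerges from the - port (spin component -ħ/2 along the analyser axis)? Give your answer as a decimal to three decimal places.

0.905

For spin-½, the probability of finding spin-up along an axis at angle θ to the initial spin direction is cos²(θ/2); spin-down is sin²(θ/2).
θ = 144°, so P = sin²(72°) ≈ 0.905.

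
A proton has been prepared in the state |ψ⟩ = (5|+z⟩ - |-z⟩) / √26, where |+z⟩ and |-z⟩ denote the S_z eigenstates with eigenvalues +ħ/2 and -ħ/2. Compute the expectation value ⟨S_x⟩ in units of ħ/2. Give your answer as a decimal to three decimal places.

-0.385

⟨σ_x⟩ = 2 Re(a* b)/(|a|²+|b|²) with a = 5, b = -1.
a* b = -5, so ⟨σ_x⟩ = -10/26.
⟨S_x⟩ = (ħ/2)·⟨σ_x⟩.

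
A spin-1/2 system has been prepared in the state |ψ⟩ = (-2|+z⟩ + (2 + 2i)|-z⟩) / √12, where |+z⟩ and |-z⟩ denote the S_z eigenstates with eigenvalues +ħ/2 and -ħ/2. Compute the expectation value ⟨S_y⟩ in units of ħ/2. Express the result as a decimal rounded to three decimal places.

-0.667

⟨σ_y⟩ = 2 Im(a* b)/(|a|²+|b|²) with a = -2, b = (2 + 2i).
a* b = (-4 - 4i), so ⟨σ_y⟩ = -8/12.
⟨S_y⟩ = (ħ/2)·⟨σ_y⟩.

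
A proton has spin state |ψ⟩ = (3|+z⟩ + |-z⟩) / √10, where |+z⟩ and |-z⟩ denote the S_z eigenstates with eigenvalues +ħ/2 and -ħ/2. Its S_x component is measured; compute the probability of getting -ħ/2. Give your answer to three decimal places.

0.200

|-x⟩ = (|+z⟩ - |-z⟩)/√2, so ⟨-x|ψ⟩ = (2) / (√2·√10).
P = |2|² / 20 = 4/20.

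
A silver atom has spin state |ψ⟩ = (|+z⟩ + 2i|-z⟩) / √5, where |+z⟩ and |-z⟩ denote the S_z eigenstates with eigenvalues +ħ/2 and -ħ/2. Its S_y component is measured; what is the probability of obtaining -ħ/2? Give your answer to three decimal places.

|-y⟩ = (|+z⟩ - i|-z⟩)/√2, so ⟨-y|ψ⟩ = (-1) / (√2·√5).
P = |-1|² / 10 = 1/10.

0.100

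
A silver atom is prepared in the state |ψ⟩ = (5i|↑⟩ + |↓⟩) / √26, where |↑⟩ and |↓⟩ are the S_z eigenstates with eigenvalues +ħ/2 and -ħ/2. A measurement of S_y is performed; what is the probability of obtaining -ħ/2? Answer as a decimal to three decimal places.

|-y⟩ = (|↑⟩ - i|↓⟩)/√2, so ⟨-y|ψ⟩ = (6i) / (√2·√26).
P = |6i|² / 52 = 36/52.

0.692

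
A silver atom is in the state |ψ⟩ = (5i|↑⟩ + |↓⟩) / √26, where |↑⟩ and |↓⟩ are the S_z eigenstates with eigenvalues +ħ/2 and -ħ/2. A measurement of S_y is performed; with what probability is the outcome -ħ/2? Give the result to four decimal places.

0.6923

|-y⟩ = (|↑⟩ - i|↓⟩)/√2, so ⟨-y|ψ⟩ = (6i) / (√2·√26).
P = |6i|² / 52 = 36/52.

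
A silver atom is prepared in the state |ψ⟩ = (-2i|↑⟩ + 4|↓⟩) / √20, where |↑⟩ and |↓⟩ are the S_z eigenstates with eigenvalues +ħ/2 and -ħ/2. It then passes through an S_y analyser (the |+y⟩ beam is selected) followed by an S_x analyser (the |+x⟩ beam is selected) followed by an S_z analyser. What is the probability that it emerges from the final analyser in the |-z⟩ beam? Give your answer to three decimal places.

0.225

First analyser (S_y): P(|+y⟩) = |⟨+y|ψ⟩|² = 36/40.
After stage 1 the state is |+y⟩; P(|+x⟩) = |⟨+x|+y⟩|² = 1/2.
After stage 2 the state is |+x⟩; P(|-z⟩) = |⟨-z|+x⟩|² = 1/2.
Joint probability = 36/40 × 1/2 × 1/2 = 0.225.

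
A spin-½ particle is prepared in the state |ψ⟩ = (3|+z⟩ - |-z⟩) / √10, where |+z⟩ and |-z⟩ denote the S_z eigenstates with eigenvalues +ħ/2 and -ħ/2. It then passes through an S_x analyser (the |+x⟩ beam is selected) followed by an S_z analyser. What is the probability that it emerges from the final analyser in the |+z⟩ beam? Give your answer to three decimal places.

First analyser (S_x): P(|+x⟩) = |⟨+x|ψ⟩|² = 4/20.
After stage 1 the state is |+x⟩; P(|+z⟩) = |⟨+z|+x⟩|² = 1/2.
Joint probability = 4/20 × 1/2 = 0.100.

0.100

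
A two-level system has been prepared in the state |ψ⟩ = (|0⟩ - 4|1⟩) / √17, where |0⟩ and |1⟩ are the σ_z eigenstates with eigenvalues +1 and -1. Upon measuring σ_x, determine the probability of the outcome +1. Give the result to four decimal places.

|+x⟩ = (|0⟩ + |1⟩)/√2, so ⟨+x|ψ⟩ = (-3) / (√2·√17).
P = |-3|² / 34 = 9/34.

0.2647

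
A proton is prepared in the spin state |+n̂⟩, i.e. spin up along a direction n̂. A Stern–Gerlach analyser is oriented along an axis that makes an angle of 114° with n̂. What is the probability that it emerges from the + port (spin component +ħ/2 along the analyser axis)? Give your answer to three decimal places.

For spin-½, the probability of finding spin-up along an axis at angle θ to the initial spin direction is cos²(θ/2); spin-down is sin²(θ/2).
θ = 114°, so P = cos²(57°) ≈ 0.297.

0.297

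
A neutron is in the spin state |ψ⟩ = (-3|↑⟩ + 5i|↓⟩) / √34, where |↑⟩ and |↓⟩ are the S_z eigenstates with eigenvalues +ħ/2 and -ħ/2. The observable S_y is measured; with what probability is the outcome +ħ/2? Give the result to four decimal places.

0.0588

|+y⟩ = (|↑⟩ + i|↓⟩)/√2, so ⟨+y|ψ⟩ = (2) / (√2·√34).
P = |2|² / 68 = 4/68.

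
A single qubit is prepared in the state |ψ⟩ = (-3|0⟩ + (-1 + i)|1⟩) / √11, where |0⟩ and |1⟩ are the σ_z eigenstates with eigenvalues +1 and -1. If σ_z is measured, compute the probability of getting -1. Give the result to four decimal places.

The -1 outcome corresponds to |1⟩. Its amplitude in |ψ⟩ is (-1 + i)/√11.
P = |-1 + i|² / 11 = 2/11.

0.1818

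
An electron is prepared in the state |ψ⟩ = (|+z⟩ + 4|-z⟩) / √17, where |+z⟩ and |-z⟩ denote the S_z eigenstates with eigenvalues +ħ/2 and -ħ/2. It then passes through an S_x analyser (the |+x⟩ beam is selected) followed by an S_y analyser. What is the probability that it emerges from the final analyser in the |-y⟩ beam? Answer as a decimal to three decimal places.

0.368

First analyser (S_x): P(|+x⟩) = |⟨+x|ψ⟩|² = 25/34.
After stage 1 the state is |+x⟩; P(|-y⟩) = |⟨-y|+x⟩|² = 1/2.
Joint probability = 25/34 × 1/2 = 0.368.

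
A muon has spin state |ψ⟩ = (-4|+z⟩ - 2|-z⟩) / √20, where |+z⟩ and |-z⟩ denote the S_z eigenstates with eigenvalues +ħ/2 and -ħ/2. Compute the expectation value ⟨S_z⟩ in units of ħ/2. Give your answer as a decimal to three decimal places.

0.600

⟨σ_z⟩ = |a|² - |b|² divided by |a|²+|b|², with a, b the |+z⟩, |-z⟩ amplitudes.
= (16 - 4)/20 = 12/20.
⟨S_z⟩ = (ħ/2)·⟨σ_z⟩.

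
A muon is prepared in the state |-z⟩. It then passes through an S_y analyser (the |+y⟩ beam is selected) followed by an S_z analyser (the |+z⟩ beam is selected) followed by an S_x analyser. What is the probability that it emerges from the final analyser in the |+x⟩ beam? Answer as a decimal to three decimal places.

First analyser (S_y): from |-z⟩, P(|+y⟩) = 1/2.
After stage 1 the state is |+y⟩; P(|+z⟩) = |⟨+z|+y⟩|² = 1/2.
After stage 2 the state is |+z⟩; P(|+x⟩) = |⟨+x|+z⟩|² = 1/2.
Joint probability = 1/2 × 1/2 × 1/2 = 0.125.

0.125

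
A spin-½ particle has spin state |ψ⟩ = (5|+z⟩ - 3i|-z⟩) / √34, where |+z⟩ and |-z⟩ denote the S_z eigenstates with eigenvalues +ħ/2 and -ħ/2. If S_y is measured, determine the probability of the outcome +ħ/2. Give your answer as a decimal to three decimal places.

|+y⟩ = (|+z⟩ + i|-z⟩)/√2, so ⟨+y|ψ⟩ = (2) / (√2·√34).
P = |2|² / 68 = 4/68.

0.059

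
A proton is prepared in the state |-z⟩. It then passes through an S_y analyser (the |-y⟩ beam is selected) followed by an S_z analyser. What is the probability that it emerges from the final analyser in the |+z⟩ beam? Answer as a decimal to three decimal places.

0.250

First analyser (S_y): from |-z⟩, P(|-y⟩) = 1/2.
After stage 1 the state is |-y⟩; P(|+z⟩) = |⟨+z|-y⟩|² = 1/2.
Joint probability = 1/2 × 1/2 = 0.250.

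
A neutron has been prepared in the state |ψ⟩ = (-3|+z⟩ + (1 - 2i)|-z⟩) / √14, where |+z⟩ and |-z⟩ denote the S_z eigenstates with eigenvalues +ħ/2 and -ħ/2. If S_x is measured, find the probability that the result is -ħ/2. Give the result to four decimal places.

0.7143

|-x⟩ = (|+z⟩ - |-z⟩)/√2, so ⟨-x|ψ⟩ = (-4 + 2i) / (√2·√14).
P = |-4 + 2i|² / 28 = 20/28.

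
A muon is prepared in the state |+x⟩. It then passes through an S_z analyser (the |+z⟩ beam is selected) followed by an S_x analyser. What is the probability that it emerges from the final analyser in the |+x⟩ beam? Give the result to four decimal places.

First analyser (S_z): from |+x⟩, P(|+z⟩) = 1/2.
After stage 1 the state is |+z⟩; P(|+x⟩) = |⟨+x|+z⟩|² = 1/2.
Joint probability = 1/2 × 1/2 = 0.2500.

0.2500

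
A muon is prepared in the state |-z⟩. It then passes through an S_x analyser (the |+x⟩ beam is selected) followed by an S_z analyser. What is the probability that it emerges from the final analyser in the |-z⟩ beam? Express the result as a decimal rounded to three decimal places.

First analyser (S_x): from |-z⟩, P(|+x⟩) = 1/2.
After stage 1 the state is |+x⟩; P(|-z⟩) = |⟨-z|+x⟩|² = 1/2.
Joint probability = 1/2 × 1/2 = 0.250.

0.250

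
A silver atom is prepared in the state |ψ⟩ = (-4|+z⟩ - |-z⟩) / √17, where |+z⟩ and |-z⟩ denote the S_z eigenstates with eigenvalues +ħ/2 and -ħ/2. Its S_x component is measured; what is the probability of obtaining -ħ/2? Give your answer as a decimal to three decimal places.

0.265

|-x⟩ = (|+z⟩ - |-z⟩)/√2, so ⟨-x|ψ⟩ = (-3) / (√2·√17).
P = |-3|² / 34 = 9/34.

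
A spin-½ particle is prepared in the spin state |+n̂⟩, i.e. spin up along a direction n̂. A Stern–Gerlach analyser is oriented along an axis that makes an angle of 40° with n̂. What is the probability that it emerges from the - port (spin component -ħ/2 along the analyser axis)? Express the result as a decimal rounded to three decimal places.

0.117

For spin-½, the probability of finding spin-up along an axis at angle θ to the initial spin direction is cos²(θ/2); spin-down is sin²(θ/2).
θ = 40°, so P = sin²(20°) ≈ 0.117.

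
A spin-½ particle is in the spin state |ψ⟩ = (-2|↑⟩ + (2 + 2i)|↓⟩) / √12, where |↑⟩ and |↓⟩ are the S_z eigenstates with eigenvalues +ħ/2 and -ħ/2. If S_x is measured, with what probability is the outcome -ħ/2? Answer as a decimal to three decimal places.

|-x⟩ = (|↑⟩ - |↓⟩)/√2, so ⟨-x|ψ⟩ = (-4 - 2i) / (√2·√12).
P = |-4 - 2i|² / 24 = 20/24.

0.833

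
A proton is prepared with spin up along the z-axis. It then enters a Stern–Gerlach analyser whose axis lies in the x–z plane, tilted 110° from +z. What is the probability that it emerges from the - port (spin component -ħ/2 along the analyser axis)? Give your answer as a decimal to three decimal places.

For spin-½, the probability of finding spin-up along an axis at angle θ to the initial spin direction is cos²(θ/2); spin-down is sin²(θ/2).
θ = 110°, so P = sin²(55°) ≈ 0.671.

0.671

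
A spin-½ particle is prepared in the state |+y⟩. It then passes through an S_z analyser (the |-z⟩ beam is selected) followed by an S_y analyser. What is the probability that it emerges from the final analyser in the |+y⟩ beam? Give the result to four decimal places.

First analyser (S_z): from |+y⟩, P(|-z⟩) = 1/2.
After stage 1 the state is |-z⟩; P(|+y⟩) = |⟨+y|-z⟩|² = 1/2.
Joint probability = 1/2 × 1/2 = 0.2500.

0.2500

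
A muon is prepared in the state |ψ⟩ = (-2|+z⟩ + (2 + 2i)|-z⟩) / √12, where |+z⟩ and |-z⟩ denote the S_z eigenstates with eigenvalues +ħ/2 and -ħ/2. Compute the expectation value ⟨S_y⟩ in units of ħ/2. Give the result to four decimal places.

-0.6667

⟨σ_y⟩ = 2 Im(a* b)/(|a|²+|b|²) with a = -2, b = (2 + 2i).
a* b = (-4 - 4i), so ⟨σ_y⟩ = -8/12.
⟨S_y⟩ = (ħ/2)·⟨σ_y⟩.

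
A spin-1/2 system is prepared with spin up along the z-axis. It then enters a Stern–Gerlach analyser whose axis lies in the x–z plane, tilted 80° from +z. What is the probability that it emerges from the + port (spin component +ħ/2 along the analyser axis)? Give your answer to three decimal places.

For spin-½, the probability of finding spin-up along an axis at angle θ to the initial spin direction is cos²(θ/2); spin-down is sin²(θ/2).
θ = 80°, so P = cos²(40°) ≈ 0.587.

0.587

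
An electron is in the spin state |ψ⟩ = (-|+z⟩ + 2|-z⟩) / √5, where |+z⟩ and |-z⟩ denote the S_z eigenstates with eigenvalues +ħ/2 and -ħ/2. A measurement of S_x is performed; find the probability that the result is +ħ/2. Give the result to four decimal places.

0.1000

|+x⟩ = (|+z⟩ + |-z⟩)/√2, so ⟨+x|ψ⟩ = (1) / (√2·√5).
P = |1|² / 10 = 1/10.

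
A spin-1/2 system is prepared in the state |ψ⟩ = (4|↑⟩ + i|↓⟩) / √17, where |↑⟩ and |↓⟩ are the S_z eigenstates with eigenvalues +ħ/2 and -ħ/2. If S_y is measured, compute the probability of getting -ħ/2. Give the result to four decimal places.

0.2647

|-y⟩ = (|↑⟩ - i|↓⟩)/√2, so ⟨-y|ψ⟩ = (3) / (√2·√17).
P = |3|² / 34 = 9/34.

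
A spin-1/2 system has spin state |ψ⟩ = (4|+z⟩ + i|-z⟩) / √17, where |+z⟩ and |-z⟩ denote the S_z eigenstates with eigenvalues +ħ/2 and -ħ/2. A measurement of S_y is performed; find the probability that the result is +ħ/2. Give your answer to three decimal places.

0.735

|+y⟩ = (|+z⟩ + i|-z⟩)/√2, so ⟨+y|ψ⟩ = (5) / (√2·√17).
P = |5|² / 34 = 25/34.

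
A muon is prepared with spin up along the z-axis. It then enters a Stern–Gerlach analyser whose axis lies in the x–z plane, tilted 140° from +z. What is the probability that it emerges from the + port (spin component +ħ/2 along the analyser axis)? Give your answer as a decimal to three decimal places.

0.117

For spin-½, the probability of finding spin-up along an axis at angle θ to the initial spin direction is cos²(θ/2); spin-down is sin²(θ/2).
θ = 140°, so P = cos²(70°) ≈ 0.117.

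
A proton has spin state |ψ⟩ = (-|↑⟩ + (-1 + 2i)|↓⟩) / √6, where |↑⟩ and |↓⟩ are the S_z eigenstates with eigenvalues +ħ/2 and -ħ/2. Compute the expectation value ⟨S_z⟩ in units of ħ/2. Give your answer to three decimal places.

-0.667

⟨σ_z⟩ = |a|² - |b|² divided by |a|²+|b|², with a, b the |↑⟩, |↓⟩ amplitudes.
= (1 - 5)/6 = -4/6.
⟨S_z⟩ = (ħ/2)·⟨σ_z⟩.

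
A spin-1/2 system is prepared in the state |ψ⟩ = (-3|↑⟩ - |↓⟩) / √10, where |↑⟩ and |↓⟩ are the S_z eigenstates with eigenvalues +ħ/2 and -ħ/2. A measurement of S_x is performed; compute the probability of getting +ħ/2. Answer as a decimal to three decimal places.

0.800

|+x⟩ = (|↑⟩ + |↓⟩)/√2, so ⟨+x|ψ⟩ = (-4) / (√2·√10).
P = |-4|² / 20 = 16/20.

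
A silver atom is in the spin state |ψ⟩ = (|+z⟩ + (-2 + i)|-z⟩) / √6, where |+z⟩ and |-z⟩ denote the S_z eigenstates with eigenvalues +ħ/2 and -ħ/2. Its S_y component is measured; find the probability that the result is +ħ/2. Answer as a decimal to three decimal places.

|+y⟩ = (|+z⟩ + i|-z⟩)/√2, so ⟨+y|ψ⟩ = (2 + 2i) / (√2·√6).
P = |2 + 2i|² / 12 = 8/12.

0.667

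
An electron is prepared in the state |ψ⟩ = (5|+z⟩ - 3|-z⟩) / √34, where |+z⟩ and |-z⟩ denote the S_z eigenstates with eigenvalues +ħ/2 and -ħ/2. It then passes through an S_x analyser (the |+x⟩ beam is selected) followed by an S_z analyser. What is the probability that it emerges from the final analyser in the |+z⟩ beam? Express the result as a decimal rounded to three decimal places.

First analyser (S_x): P(|+x⟩) = |⟨+x|ψ⟩|² = 4/68.
After stage 1 the state is |+x⟩; P(|+z⟩) = |⟨+z|+x⟩|² = 1/2.
Joint probability = 4/68 × 1/2 = 0.029.

0.029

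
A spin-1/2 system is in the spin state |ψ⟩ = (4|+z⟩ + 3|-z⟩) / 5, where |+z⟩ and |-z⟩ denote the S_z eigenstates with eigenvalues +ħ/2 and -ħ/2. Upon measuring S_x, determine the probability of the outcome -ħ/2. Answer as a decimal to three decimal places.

0.020

|-x⟩ = (|+z⟩ - |-z⟩)/√2, so ⟨-x|ψ⟩ = (1) / (√2·5).
P = |1|² / 50 = 1/50.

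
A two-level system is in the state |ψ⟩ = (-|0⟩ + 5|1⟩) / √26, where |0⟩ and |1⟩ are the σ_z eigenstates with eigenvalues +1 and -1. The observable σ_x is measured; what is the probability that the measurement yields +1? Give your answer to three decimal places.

0.308

|+x⟩ = (|0⟩ + |1⟩)/√2, so ⟨+x|ψ⟩ = (4) / (√2·√26).
P = |4|² / 52 = 16/52.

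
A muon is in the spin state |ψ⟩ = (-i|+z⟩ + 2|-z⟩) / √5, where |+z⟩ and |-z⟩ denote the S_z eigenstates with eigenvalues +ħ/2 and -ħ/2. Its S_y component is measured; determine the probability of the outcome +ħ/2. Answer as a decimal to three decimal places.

0.900

|+y⟩ = (|+z⟩ + i|-z⟩)/√2, so ⟨+y|ψ⟩ = (-3i) / (√2·√5).
P = |-3i|² / 10 = 9/10.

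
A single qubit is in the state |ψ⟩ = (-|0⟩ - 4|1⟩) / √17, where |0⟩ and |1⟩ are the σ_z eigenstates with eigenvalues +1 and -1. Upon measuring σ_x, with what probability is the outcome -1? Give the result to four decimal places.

|-x⟩ = (|0⟩ - |1⟩)/√2, so ⟨-x|ψ⟩ = (3) / (√2·√17).
P = |3|² / 34 = 9/34.

0.2647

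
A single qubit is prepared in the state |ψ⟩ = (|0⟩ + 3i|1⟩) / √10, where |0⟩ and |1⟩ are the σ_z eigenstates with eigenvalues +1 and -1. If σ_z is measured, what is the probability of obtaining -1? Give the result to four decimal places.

0.9000

The -1 outcome corresponds to |1⟩. Its amplitude in |ψ⟩ is 3i/√10.
P = |3i|² / 10 = 9/10.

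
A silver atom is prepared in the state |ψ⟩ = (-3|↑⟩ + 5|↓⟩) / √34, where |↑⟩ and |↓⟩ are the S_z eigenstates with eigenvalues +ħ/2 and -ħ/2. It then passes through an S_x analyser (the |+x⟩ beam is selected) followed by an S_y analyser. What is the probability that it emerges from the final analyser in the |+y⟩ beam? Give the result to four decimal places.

First analyser (S_x): P(|+x⟩) = |⟨+x|ψ⟩|² = 4/68.
After stage 1 the state is |+x⟩; P(|+y⟩) = |⟨+y|+x⟩|² = 1/2.
Joint probability = 4/68 × 1/2 = 0.0294.

0.0294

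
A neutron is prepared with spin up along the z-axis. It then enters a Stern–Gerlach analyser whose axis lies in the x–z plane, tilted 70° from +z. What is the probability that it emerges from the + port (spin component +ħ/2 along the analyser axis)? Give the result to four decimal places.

0.6710

For spin-½, the probability of finding spin-up along an axis at angle θ to the initial spin direction is cos²(θ/2); spin-down is sin²(θ/2).
θ = 70°, so P = cos²(35°) ≈ 0.6710.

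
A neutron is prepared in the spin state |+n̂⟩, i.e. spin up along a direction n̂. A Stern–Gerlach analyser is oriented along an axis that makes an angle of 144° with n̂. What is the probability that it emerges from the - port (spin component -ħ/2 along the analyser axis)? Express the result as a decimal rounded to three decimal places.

For spin-½, the probability of finding spin-up along an axis at angle θ to the initial spin direction is cos²(θ/2); spin-down is sin²(θ/2).
θ = 144°, so P = sin²(72°) ≈ 0.905.

0.905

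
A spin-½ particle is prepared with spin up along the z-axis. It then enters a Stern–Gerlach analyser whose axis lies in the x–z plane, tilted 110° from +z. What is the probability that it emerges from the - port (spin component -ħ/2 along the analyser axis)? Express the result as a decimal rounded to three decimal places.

For spin-½, the probability of finding spin-up along an axis at angle θ to the initial spin direction is cos²(θ/2); spin-down is sin²(θ/2).
θ = 110°, so P = sin²(55°) ≈ 0.671.

0.671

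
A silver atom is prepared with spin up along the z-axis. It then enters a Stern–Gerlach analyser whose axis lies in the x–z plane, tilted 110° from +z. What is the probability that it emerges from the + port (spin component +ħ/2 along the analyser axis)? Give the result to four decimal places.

For spin-½, the probability of finding spin-up along an axis at angle θ to the initial spin direction is cos²(θ/2); spin-down is sin²(θ/2).
θ = 110°, so P = cos²(55°) ≈ 0.3290.

0.3290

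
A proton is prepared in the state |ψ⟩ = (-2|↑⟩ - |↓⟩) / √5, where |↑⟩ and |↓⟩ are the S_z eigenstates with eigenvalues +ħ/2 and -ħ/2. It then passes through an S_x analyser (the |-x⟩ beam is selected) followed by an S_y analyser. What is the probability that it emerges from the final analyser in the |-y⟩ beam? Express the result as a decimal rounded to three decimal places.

0.050

First analyser (S_x): P(|-x⟩) = |⟨-x|ψ⟩|² = 1/10.
After stage 1 the state is |-x⟩; P(|-y⟩) = |⟨-y|-x⟩|² = 1/2.
Joint probability = 1/10 × 1/2 = 0.050.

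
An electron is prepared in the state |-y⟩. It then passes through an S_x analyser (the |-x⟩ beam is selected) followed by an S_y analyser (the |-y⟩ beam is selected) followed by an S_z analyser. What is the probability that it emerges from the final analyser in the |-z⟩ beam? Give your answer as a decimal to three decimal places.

First analyser (S_x): from |-y⟩, P(|-x⟩) = 1/2.
After stage 1 the state is |-x⟩; P(|-y⟩) = |⟨-y|-x⟩|² = 1/2.
After stage 2 the state is |-y⟩; P(|-z⟩) = |⟨-z|-y⟩|² = 1/2.
Joint probability = 1/2 × 1/2 × 1/2 = 0.125.

0.125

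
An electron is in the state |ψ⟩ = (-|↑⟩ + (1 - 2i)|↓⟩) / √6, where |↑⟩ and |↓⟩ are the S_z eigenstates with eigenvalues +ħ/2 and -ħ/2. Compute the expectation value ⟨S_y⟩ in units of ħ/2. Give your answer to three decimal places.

0.667

⟨σ_y⟩ = 2 Im(a* b)/(|a|²+|b|²) with a = -1, b = (1 - 2i).
a* b = (-1 + 2i), so ⟨σ_y⟩ = 4/6.
⟨S_y⟩ = (ħ/2)·⟨σ_y⟩.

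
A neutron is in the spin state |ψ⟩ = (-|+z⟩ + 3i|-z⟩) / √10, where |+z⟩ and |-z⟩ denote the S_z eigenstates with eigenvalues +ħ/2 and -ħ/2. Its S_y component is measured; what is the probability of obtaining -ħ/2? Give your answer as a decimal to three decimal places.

|-y⟩ = (|+z⟩ - i|-z⟩)/√2, so ⟨-y|ψ⟩ = (-4) / (√2·√10).
P = |-4|² / 20 = 16/20.

0.800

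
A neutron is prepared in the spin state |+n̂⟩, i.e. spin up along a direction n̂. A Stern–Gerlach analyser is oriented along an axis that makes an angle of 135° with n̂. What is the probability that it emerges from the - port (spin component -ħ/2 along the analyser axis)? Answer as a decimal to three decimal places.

0.854

For spin-½, the probability of finding spin-up along an axis at angle θ to the initial spin direction is cos²(θ/2); spin-down is sin²(θ/2).
θ = 135°, so P = sin²(67.5°) ≈ 0.854.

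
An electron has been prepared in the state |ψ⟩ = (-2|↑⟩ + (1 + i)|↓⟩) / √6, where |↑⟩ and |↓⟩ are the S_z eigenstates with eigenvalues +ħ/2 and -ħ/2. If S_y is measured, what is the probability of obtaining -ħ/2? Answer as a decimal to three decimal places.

0.833

|-y⟩ = (|↑⟩ - i|↓⟩)/√2, so ⟨-y|ψ⟩ = (-3 + i) / (√2·√6).
P = |-3 + i|² / 12 = 10/12.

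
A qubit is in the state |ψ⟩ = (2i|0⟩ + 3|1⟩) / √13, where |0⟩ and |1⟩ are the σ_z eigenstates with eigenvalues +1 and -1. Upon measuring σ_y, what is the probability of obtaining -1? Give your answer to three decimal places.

0.962

|-y⟩ = (|0⟩ - i|1⟩)/√2, so ⟨-y|ψ⟩ = (5i) / (√2·√13).
P = |5i|² / 26 = 25/26.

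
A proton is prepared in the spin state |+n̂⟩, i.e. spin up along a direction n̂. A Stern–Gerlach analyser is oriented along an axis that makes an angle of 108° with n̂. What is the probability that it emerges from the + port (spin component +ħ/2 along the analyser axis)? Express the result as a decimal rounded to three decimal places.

For spin-½, the probability of finding spin-up along an axis at angle θ to the initial spin direction is cos²(θ/2); spin-down is sin²(θ/2).
θ = 108°, so P = cos²(54°) ≈ 0.345.

0.345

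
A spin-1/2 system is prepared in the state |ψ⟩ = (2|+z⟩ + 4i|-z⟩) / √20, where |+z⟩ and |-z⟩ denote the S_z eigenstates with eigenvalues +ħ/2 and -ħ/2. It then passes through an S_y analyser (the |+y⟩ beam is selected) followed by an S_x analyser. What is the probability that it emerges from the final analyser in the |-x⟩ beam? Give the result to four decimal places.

First analyser (S_y): P(|+y⟩) = |⟨+y|ψ⟩|² = 36/40.
After stage 1 the state is |+y⟩; P(|-x⟩) = |⟨-x|+y⟩|² = 1/2.
Joint probability = 36/40 × 1/2 = 0.4500.

0.4500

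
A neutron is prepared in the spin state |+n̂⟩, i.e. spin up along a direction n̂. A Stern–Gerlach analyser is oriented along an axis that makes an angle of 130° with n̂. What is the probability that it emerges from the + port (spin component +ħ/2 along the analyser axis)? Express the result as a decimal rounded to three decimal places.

0.179

For spin-½, the probability of finding spin-up along an axis at angle θ to the initial spin direction is cos²(θ/2); spin-down is sin²(θ/2).
θ = 130°, so P = cos²(65°) ≈ 0.179.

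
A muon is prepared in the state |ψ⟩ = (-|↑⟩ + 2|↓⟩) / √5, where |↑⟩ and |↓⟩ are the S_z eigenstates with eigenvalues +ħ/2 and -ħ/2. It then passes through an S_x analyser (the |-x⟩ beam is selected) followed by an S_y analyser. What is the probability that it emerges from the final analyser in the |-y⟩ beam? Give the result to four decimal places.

First analyser (S_x): P(|-x⟩) = |⟨-x|ψ⟩|² = 9/10.
After stage 1 the state is |-x⟩; P(|-y⟩) = |⟨-y|-x⟩|² = 1/2.
Joint probability = 9/10 × 1/2 = 0.4500.

0.4500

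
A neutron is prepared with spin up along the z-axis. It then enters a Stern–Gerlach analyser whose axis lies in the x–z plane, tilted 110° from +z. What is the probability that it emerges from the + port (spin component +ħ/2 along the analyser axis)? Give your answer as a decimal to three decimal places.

For spin-½, the probability of finding spin-up along an axis at angle θ to the initial spin direction is cos²(θ/2); spin-down is sin²(θ/2).
θ = 110°, so P = cos²(55°) ≈ 0.329.

0.329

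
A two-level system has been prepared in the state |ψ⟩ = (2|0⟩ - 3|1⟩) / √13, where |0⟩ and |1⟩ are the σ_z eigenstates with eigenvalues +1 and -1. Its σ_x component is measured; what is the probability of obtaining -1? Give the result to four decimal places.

0.9615

|-x⟩ = (|0⟩ - |1⟩)/√2, so ⟨-x|ψ⟩ = (5) / (√2·√13).
P = |5|² / 26 = 25/26.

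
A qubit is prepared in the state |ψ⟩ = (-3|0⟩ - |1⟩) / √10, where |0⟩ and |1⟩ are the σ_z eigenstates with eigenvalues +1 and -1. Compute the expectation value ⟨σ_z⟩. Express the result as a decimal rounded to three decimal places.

⟨σ_z⟩ = |a|² - |b|² divided by |a|²+|b|², with a, b the |0⟩, |1⟩ amplitudes.
= (9 - 1)/10 = 8/10.

0.800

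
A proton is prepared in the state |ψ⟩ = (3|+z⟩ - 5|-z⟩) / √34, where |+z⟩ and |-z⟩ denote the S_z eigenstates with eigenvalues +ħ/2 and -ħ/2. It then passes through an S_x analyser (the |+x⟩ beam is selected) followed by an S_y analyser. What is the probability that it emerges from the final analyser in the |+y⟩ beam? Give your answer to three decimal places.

0.029

First analyser (S_x): P(|+x⟩) = |⟨+x|ψ⟩|² = 4/68.
After stage 1 the state is |+x⟩; P(|+y⟩) = |⟨+y|+x⟩|² = 1/2.
Joint probability = 4/68 × 1/2 = 0.029.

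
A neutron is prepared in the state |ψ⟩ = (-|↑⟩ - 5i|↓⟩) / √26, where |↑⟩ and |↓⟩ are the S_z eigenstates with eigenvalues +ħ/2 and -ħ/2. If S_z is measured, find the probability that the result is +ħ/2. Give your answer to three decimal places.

The +ħ/2 outcome corresponds to |↑⟩. Its amplitude in |ψ⟩ is -1/√26.
P = |-1|² / 26 = 1/26.

0.038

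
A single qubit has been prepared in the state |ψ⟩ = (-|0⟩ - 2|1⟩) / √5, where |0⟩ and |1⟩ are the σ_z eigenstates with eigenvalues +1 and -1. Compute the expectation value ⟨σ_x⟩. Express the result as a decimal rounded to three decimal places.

0.800

⟨σ_x⟩ = 2 Re(a* b)/(|a|²+|b|²) with a = -1, b = -2.
a* b = 2, so ⟨σ_x⟩ = 4/5.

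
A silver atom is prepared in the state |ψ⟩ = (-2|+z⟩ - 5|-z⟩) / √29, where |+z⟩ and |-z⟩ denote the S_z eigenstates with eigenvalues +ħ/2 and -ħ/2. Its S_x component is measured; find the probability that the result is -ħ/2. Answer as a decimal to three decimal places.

|-x⟩ = (|+z⟩ - |-z⟩)/√2, so ⟨-x|ψ⟩ = (3) / (√2·√29).
P = |3|² / 58 = 9/58.

0.155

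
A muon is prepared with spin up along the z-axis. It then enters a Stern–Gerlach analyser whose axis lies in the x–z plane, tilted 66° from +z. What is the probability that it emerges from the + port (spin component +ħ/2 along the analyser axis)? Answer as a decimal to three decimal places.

For spin-½, the probability of finding spin-up along an axis at angle θ to the initial spin direction is cos²(θ/2); spin-down is sin²(θ/2).
θ = 66°, so P = cos²(33°) ≈ 0.703.

0.703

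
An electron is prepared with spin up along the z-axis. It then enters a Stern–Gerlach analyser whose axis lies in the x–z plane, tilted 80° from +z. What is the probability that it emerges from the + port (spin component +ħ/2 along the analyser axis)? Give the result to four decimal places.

For spin-½, the probability of finding spin-up along an axis at angle θ to the initial spin direction is cos²(θ/2); spin-down is sin²(θ/2).
θ = 80°, so P = cos²(40°) ≈ 0.5868.

0.5868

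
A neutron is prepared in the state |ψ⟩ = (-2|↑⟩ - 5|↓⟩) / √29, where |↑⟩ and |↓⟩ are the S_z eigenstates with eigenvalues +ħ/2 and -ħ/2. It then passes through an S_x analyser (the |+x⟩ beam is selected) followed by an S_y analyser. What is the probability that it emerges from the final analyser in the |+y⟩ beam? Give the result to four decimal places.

0.4224

First analyser (S_x): P(|+x⟩) = |⟨+x|ψ⟩|² = 49/58.
After stage 1 the state is |+x⟩; P(|+y⟩) = |⟨+y|+x⟩|² = 1/2.
Joint probability = 49/58 × 1/2 = 0.4224.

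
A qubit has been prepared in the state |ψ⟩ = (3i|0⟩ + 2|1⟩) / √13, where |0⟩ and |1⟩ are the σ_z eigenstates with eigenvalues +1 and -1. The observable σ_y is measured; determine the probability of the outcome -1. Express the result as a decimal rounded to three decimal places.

0.962

|-y⟩ = (|0⟩ - i|1⟩)/√2, so ⟨-y|ψ⟩ = (5i) / (√2·√13).
P = |5i|² / 26 = 25/26.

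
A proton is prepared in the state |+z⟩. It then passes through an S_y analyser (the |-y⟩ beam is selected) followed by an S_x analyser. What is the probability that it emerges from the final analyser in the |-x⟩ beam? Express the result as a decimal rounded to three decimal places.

First analyser (S_y): from |+z⟩, P(|-y⟩) = 1/2.
After stage 1 the state is |-y⟩; P(|-x⟩) = |⟨-x|-y⟩|² = 1/2.
Joint probability = 1/2 × 1/2 = 0.250.

0.250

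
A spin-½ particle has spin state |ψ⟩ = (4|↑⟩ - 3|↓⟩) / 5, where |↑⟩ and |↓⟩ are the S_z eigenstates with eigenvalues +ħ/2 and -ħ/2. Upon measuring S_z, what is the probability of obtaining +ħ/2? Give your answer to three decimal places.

0.640

The +ħ/2 outcome corresponds to |↑⟩. Its amplitude in |ψ⟩ is 4/5.
P = |4|² / 25 = 16/25.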